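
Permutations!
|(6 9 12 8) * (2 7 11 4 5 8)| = |(2 7 11 4 5 8 6 9 12)| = 9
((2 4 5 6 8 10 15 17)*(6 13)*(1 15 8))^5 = ((1 15 17 2 4 5 13 6)(8 10))^5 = (1 5 17 6 4 15 13 2)(8 10)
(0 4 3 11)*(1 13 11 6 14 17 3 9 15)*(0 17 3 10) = [4, 13, 2, 6, 9, 5, 14, 7, 8, 15, 0, 17, 12, 11, 3, 1, 16, 10] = (0 4 9 15 1 13 11 17 10)(3 6 14)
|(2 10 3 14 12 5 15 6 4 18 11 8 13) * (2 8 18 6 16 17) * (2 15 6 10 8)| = 42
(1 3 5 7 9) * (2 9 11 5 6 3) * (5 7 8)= (1 2 9)(3 6)(5 8)(7 11)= [0, 2, 9, 6, 4, 8, 3, 11, 5, 1, 10, 7]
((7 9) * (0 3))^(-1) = ((0 3)(7 9))^(-1) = (0 3)(7 9)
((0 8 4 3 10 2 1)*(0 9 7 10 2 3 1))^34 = (0 3 7 1 8 2 10 9 4)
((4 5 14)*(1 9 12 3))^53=((1 9 12 3)(4 5 14))^53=(1 9 12 3)(4 14 5)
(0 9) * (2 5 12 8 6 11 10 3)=[9, 1, 5, 2, 4, 12, 11, 7, 6, 0, 3, 10, 8]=(0 9)(2 5 12 8 6 11 10 3)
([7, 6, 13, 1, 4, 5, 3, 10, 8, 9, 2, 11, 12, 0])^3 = [2, 1, 7, 3, 4, 5, 6, 13, 8, 9, 0, 11, 12, 10]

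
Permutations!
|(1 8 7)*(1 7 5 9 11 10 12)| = 7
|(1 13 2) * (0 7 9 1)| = |(0 7 9 1 13 2)| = 6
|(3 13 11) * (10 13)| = 4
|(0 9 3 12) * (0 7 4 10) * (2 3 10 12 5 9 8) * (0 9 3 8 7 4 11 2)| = 10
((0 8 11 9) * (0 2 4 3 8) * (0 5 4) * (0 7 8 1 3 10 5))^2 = ((1 3)(2 7 8 11 9)(4 10 5))^2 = (2 8 9 7 11)(4 5 10)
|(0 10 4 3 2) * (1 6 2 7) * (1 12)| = |(0 10 4 3 7 12 1 6 2)| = 9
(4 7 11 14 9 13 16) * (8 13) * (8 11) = (4 7 8 13 16)(9 11 14) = [0, 1, 2, 3, 7, 5, 6, 8, 13, 11, 10, 14, 12, 16, 9, 15, 4]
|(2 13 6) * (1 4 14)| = 3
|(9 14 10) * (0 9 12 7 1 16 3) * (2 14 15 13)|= |(0 9 15 13 2 14 10 12 7 1 16 3)|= 12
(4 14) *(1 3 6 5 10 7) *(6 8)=[0, 3, 2, 8, 14, 10, 5, 1, 6, 9, 7, 11, 12, 13, 4]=(1 3 8 6 5 10 7)(4 14)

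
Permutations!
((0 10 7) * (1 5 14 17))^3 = (1 17 14 5)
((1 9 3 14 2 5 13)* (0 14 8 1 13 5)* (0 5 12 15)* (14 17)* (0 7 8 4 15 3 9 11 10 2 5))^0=((0 17 14 5 12 3 4 15 7 8 1 11 10 2))^0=(17)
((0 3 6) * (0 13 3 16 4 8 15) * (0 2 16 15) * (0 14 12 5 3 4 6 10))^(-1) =((0 15 2 16 6 13 4 8 14 12 5 3 10))^(-1) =(0 10 3 5 12 14 8 4 13 6 16 2 15)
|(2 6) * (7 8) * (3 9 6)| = 4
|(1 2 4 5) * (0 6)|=4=|(0 6)(1 2 4 5)|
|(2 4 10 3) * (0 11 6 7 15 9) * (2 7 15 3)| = 30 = |(0 11 6 15 9)(2 4 10)(3 7)|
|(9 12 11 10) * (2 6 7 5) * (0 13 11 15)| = 28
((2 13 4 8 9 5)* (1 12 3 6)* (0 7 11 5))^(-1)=((0 7 11 5 2 13 4 8 9)(1 12 3 6))^(-1)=(0 9 8 4 13 2 5 11 7)(1 6 3 12)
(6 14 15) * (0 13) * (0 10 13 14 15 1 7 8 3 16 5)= (0 14 1 7 8 3 16 5)(6 15)(10 13)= [14, 7, 2, 16, 4, 0, 15, 8, 3, 9, 13, 11, 12, 10, 1, 6, 5]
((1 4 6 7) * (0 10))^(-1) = (0 10)(1 7 6 4)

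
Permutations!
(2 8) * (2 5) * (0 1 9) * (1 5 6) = (0 5 2 8 6 1 9) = [5, 9, 8, 3, 4, 2, 1, 7, 6, 0]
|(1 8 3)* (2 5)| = 6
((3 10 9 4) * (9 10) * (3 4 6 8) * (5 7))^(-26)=((10)(3 9 6 8)(5 7))^(-26)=(10)(3 6)(8 9)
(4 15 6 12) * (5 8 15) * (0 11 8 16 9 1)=[11, 0, 2, 3, 5, 16, 12, 7, 15, 1, 10, 8, 4, 13, 14, 6, 9]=(0 11 8 15 6 12 4 5 16 9 1)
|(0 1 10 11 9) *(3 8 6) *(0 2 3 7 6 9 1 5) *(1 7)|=|(0 5)(1 10 11 7 6)(2 3 8 9)|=20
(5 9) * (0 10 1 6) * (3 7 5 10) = [3, 6, 2, 7, 4, 9, 0, 5, 8, 10, 1] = (0 3 7 5 9 10 1 6)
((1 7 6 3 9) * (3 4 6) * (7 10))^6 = (1 10 7 3 9)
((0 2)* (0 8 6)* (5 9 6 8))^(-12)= (0 9 2 6 5)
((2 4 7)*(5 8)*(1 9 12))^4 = ((1 9 12)(2 4 7)(5 8))^4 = (1 9 12)(2 4 7)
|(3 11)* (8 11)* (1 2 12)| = |(1 2 12)(3 8 11)| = 3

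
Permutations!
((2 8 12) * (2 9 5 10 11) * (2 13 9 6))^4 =(5 9 13 11 10)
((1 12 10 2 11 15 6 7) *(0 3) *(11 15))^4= (1 15 12 6 10 7 2)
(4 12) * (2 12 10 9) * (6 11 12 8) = (2 8 6 11 12 4 10 9) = [0, 1, 8, 3, 10, 5, 11, 7, 6, 2, 9, 12, 4]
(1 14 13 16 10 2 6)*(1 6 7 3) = (1 14 13 16 10 2 7 3) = [0, 14, 7, 1, 4, 5, 6, 3, 8, 9, 2, 11, 12, 16, 13, 15, 10]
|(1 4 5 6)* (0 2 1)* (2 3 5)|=12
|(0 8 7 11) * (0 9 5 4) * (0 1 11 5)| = 8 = |(0 8 7 5 4 1 11 9)|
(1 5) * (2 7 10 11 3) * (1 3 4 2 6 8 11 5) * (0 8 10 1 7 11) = [8, 7, 11, 6, 2, 3, 10, 1, 0, 9, 5, 4] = (0 8)(1 7)(2 11 4)(3 6 10 5)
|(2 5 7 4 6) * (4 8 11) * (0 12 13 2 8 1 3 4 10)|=|(0 12 13 2 5 7 1 3 4 6 8 11 10)|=13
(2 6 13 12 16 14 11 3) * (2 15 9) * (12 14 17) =[0, 1, 6, 15, 4, 5, 13, 7, 8, 2, 10, 3, 16, 14, 11, 9, 17, 12] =(2 6 13 14 11 3 15 9)(12 16 17)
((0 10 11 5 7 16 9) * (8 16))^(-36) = (0 7)(5 9)(8 10)(11 16)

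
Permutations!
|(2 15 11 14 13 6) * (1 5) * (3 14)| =|(1 5)(2 15 11 3 14 13 6)| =14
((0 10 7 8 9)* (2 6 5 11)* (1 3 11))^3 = ((0 10 7 8 9)(1 3 11 2 6 5))^3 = (0 8 10 9 7)(1 2)(3 6)(5 11)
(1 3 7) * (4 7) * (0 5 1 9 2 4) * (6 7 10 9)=[5, 3, 4, 0, 10, 1, 7, 6, 8, 2, 9]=(0 5 1 3)(2 4 10 9)(6 7)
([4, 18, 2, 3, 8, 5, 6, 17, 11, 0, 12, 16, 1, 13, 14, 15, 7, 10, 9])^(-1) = [9, 12, 2, 3, 0, 5, 6, 16, 4, 18, 17, 8, 10, 13, 14, 15, 11, 7, 1]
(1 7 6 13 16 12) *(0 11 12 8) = (0 11 12 1 7 6 13 16 8) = [11, 7, 2, 3, 4, 5, 13, 6, 0, 9, 10, 12, 1, 16, 14, 15, 8]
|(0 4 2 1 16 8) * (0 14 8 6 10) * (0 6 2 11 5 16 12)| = 8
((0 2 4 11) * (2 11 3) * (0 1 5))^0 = ((0 11 1 5)(2 4 3))^0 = (11)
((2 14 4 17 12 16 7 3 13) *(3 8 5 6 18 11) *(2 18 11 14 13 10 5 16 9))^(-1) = (2 9 12 17 4 14 18 13)(3 11 6 5 10)(7 16 8)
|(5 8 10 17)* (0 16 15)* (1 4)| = 12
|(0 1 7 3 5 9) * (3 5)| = 5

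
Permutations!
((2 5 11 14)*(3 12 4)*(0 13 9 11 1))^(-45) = ((0 13 9 11 14 2 5 1)(3 12 4))^(-45) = (0 11 5 13 14 1 9 2)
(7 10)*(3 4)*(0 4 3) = (0 4)(7 10) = [4, 1, 2, 3, 0, 5, 6, 10, 8, 9, 7]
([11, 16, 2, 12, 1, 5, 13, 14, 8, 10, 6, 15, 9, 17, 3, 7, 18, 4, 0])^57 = (0 6 15 17 14 1 12 18 10 11 13 7 4 3 16 9)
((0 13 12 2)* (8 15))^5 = ((0 13 12 2)(8 15))^5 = (0 13 12 2)(8 15)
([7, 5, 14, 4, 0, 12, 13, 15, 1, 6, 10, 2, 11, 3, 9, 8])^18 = [8, 11, 6, 7, 15, 2, 4, 1, 12, 3, 10, 9, 14, 0, 13, 5]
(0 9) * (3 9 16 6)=[16, 1, 2, 9, 4, 5, 3, 7, 8, 0, 10, 11, 12, 13, 14, 15, 6]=(0 16 6 3 9)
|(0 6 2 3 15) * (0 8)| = 6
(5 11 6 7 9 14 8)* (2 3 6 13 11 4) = [0, 1, 3, 6, 2, 4, 7, 9, 5, 14, 10, 13, 12, 11, 8] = (2 3 6 7 9 14 8 5 4)(11 13)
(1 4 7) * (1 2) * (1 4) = (2 4 7) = [0, 1, 4, 3, 7, 5, 6, 2]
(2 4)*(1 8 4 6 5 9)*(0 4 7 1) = (0 4 2 6 5 9)(1 8 7) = [4, 8, 6, 3, 2, 9, 5, 1, 7, 0]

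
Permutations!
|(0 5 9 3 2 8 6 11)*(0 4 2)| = 20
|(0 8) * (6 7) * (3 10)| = |(0 8)(3 10)(6 7)| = 2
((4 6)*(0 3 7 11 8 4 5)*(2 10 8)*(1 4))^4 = (0 2 4 3 10 6 7 8 5 11 1)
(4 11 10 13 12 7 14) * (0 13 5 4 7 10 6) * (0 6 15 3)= (0 13 12 10 5 4 11 15 3)(7 14)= [13, 1, 2, 0, 11, 4, 6, 14, 8, 9, 5, 15, 10, 12, 7, 3]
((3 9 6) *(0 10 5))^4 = (0 10 5)(3 9 6)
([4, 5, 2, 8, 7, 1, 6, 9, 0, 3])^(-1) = (0 8 3 9 7 4)(1 5)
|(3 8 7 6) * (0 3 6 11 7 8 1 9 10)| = |(0 3 1 9 10)(7 11)| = 10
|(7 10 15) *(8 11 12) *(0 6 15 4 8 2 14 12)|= 24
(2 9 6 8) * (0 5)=(0 5)(2 9 6 8)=[5, 1, 9, 3, 4, 0, 8, 7, 2, 6]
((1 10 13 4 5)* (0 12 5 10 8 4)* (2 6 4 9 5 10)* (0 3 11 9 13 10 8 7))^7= ((0 12 8 13 3 11 9 5 1 7)(2 6 4))^7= (0 5 3 12 1 11 8 7 9 13)(2 6 4)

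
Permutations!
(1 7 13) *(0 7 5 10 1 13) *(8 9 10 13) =[7, 5, 2, 3, 4, 13, 6, 0, 9, 10, 1, 11, 12, 8] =(0 7)(1 5 13 8 9 10)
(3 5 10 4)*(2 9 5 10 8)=(2 9 5 8)(3 10 4)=[0, 1, 9, 10, 3, 8, 6, 7, 2, 5, 4]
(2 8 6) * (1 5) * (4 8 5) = [0, 4, 5, 3, 8, 1, 2, 7, 6] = (1 4 8 6 2 5)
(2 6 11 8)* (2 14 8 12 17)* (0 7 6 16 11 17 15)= (0 7 6 17 2 16 11 12 15)(8 14)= [7, 1, 16, 3, 4, 5, 17, 6, 14, 9, 10, 12, 15, 13, 8, 0, 11, 2]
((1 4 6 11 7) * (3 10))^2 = (1 6 7 4 11) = ((1 4 6 11 7)(3 10))^2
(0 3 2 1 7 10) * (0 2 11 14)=(0 3 11 14)(1 7 10 2)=[3, 7, 1, 11, 4, 5, 6, 10, 8, 9, 2, 14, 12, 13, 0]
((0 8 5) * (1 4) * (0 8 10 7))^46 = (0 10 7)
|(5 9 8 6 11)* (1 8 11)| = |(1 8 6)(5 9 11)| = 3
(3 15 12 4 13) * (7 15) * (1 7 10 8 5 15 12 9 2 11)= (1 7 12 4 13 3 10 8 5 15 9 2 11)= [0, 7, 11, 10, 13, 15, 6, 12, 5, 2, 8, 1, 4, 3, 14, 9]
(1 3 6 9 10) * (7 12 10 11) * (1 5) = (1 3 6 9 11 7 12 10 5) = [0, 3, 2, 6, 4, 1, 9, 12, 8, 11, 5, 7, 10]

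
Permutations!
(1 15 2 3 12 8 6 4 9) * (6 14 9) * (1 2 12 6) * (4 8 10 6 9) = (1 15 12 10 6 8 14 4)(2 3 9) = [0, 15, 3, 9, 1, 5, 8, 7, 14, 2, 6, 11, 10, 13, 4, 12]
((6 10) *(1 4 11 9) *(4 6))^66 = (11)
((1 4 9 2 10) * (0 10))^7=(0 10 1 4 9 2)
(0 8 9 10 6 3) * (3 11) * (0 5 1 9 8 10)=(0 10 6 11 3 5 1 9)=[10, 9, 2, 5, 4, 1, 11, 7, 8, 0, 6, 3]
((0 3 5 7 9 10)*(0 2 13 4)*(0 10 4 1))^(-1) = ((0 3 5 7 9 4 10 2 13 1))^(-1) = (0 1 13 2 10 4 9 7 5 3)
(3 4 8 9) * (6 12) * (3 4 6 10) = (3 6 12 10)(4 8 9) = [0, 1, 2, 6, 8, 5, 12, 7, 9, 4, 3, 11, 10]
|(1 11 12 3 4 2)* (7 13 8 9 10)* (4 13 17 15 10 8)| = |(1 11 12 3 13 4 2)(7 17 15 10)(8 9)| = 28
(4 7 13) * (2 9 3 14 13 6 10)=(2 9 3 14 13 4 7 6 10)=[0, 1, 9, 14, 7, 5, 10, 6, 8, 3, 2, 11, 12, 4, 13]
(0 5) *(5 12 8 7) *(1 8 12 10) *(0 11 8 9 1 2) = (12)(0 10 2)(1 9)(5 11 8 7) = [10, 9, 0, 3, 4, 11, 6, 5, 7, 1, 2, 8, 12]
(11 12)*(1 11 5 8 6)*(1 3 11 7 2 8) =(1 7 2 8 6 3 11 12 5) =[0, 7, 8, 11, 4, 1, 3, 2, 6, 9, 10, 12, 5]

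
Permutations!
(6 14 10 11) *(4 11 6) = (4 11)(6 14 10) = [0, 1, 2, 3, 11, 5, 14, 7, 8, 9, 6, 4, 12, 13, 10]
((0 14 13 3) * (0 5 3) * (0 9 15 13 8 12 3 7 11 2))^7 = (0 11 5 12 14 2 7 3 8)(9 15 13)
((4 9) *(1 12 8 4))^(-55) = (12) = ((1 12 8 4 9))^(-55)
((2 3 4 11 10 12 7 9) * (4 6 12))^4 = ((2 3 6 12 7 9)(4 11 10))^4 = (2 7 6)(3 9 12)(4 11 10)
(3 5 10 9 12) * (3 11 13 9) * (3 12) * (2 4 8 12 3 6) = (2 4 8 12 11 13 9 6)(3 5 10) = [0, 1, 4, 5, 8, 10, 2, 7, 12, 6, 3, 13, 11, 9]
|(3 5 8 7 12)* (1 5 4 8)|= 10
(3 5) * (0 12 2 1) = (0 12 2 1)(3 5) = [12, 0, 1, 5, 4, 3, 6, 7, 8, 9, 10, 11, 2]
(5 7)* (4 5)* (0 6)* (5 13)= [6, 1, 2, 3, 13, 7, 0, 4, 8, 9, 10, 11, 12, 5]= (0 6)(4 13 5 7)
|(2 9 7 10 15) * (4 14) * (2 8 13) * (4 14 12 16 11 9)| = 11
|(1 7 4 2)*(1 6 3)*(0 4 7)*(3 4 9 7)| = 15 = |(0 9 7 3 1)(2 6 4)|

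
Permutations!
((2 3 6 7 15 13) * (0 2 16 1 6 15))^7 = (0 6 16 15 2 7 1 13 3)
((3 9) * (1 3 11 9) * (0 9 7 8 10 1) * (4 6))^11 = (0 7 1 9 8 3 11 10)(4 6)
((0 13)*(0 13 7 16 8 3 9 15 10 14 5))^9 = (0 5 14 10 15 9 3 8 16 7)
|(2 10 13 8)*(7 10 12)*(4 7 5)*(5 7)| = |(2 12 7 10 13 8)(4 5)| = 6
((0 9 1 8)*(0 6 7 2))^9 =(0 1 6 2 9 8 7)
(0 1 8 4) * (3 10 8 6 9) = (0 1 6 9 3 10 8 4) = [1, 6, 2, 10, 0, 5, 9, 7, 4, 3, 8]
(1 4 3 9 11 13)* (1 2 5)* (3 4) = [0, 3, 5, 9, 4, 1, 6, 7, 8, 11, 10, 13, 12, 2] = (1 3 9 11 13 2 5)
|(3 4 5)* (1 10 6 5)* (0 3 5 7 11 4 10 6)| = |(0 3 10)(1 6 7 11 4)| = 15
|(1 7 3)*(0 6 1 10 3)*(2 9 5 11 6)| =|(0 2 9 5 11 6 1 7)(3 10)| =8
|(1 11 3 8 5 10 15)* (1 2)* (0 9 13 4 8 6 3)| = |(0 9 13 4 8 5 10 15 2 1 11)(3 6)| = 22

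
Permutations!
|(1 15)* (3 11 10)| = 6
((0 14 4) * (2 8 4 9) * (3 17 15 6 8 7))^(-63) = ((0 14 9 2 7 3 17 15 6 8 4))^(-63) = (0 2 17 8 14 7 15 4 9 3 6)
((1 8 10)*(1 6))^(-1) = ((1 8 10 6))^(-1) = (1 6 10 8)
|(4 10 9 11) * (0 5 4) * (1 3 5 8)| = |(0 8 1 3 5 4 10 9 11)| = 9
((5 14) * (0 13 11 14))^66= ((0 13 11 14 5))^66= (0 13 11 14 5)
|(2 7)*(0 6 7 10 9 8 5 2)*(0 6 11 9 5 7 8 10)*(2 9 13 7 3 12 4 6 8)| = 30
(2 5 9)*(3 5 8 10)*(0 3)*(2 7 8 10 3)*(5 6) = [2, 1, 10, 6, 4, 9, 5, 8, 3, 7, 0] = (0 2 10)(3 6 5 9 7 8)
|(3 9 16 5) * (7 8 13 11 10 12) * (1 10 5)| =|(1 10 12 7 8 13 11 5 3 9 16)| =11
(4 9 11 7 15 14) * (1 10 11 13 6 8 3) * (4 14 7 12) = (1 10 11 12 4 9 13 6 8 3)(7 15) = [0, 10, 2, 1, 9, 5, 8, 15, 3, 13, 11, 12, 4, 6, 14, 7]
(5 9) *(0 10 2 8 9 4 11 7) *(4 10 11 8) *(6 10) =(0 11 7)(2 4 8 9 5 6 10) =[11, 1, 4, 3, 8, 6, 10, 0, 9, 5, 2, 7]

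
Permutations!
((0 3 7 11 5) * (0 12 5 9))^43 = (0 11 3 9 7)(5 12)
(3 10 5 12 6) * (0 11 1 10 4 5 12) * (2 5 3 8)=(0 11 1 10 12 6 8 2 5)(3 4)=[11, 10, 5, 4, 3, 0, 8, 7, 2, 9, 12, 1, 6]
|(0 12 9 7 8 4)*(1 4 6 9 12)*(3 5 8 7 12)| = |(0 1 4)(3 5 8 6 9 12)| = 6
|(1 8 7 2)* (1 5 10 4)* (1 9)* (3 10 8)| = |(1 3 10 4 9)(2 5 8 7)| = 20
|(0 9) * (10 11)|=2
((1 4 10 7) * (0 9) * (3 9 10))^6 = (0 9 3 4 1 7 10)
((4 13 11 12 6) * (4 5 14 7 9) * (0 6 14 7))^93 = ((0 6 5 7 9 4 13 11 12 14))^93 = (0 7 13 14 5 4 12 6 9 11)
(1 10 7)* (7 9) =(1 10 9 7) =[0, 10, 2, 3, 4, 5, 6, 1, 8, 7, 9]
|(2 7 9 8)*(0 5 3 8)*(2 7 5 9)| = 10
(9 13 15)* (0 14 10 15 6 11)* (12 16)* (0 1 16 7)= (0 14 10 15 9 13 6 11 1 16 12 7)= [14, 16, 2, 3, 4, 5, 11, 0, 8, 13, 15, 1, 7, 6, 10, 9, 12]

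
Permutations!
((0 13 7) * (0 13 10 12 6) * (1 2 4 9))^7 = (0 6 12 10)(1 9 4 2)(7 13)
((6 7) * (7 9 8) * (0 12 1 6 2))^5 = (0 8 1 2 9 12 7 6)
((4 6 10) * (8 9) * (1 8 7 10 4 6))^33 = (1 6 7 8 4 10 9)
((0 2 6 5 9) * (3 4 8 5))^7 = (0 9 5 8 4 3 6 2)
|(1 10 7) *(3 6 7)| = |(1 10 3 6 7)| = 5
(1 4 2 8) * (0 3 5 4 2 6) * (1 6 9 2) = (0 3 5 4 9 2 8 6) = [3, 1, 8, 5, 9, 4, 0, 7, 6, 2]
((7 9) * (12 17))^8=(17)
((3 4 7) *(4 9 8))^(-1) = (3 7 4 8 9)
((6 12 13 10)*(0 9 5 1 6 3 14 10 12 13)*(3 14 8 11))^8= ((0 9 5 1 6 13 12)(3 8 11)(10 14))^8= (14)(0 9 5 1 6 13 12)(3 11 8)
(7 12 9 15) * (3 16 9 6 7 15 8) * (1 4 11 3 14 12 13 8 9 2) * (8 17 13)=[0, 4, 1, 16, 11, 5, 7, 8, 14, 9, 10, 3, 6, 17, 12, 15, 2, 13]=(1 4 11 3 16 2)(6 7 8 14 12)(13 17)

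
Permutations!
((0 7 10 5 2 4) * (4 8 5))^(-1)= (0 4 10 7)(2 5 8)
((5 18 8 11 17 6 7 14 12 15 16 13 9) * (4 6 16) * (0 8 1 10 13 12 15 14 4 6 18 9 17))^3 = ((0 8 11)(1 10 13 17 16 12 14 15 6 7 4 18)(5 9))^3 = (1 17 14 7)(4 10 16 15)(5 9)(6 18 13 12)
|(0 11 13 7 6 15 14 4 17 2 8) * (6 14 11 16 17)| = 35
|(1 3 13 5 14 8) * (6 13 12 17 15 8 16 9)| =6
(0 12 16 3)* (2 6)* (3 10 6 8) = (0 12 16 10 6 2 8 3) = [12, 1, 8, 0, 4, 5, 2, 7, 3, 9, 6, 11, 16, 13, 14, 15, 10]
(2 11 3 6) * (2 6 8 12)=[0, 1, 11, 8, 4, 5, 6, 7, 12, 9, 10, 3, 2]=(2 11 3 8 12)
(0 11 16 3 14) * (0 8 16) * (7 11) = (0 7 11)(3 14 8 16) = [7, 1, 2, 14, 4, 5, 6, 11, 16, 9, 10, 0, 12, 13, 8, 15, 3]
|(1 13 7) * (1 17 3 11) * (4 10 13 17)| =|(1 17 3 11)(4 10 13 7)| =4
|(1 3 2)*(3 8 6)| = |(1 8 6 3 2)| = 5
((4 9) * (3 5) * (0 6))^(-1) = (0 6)(3 5)(4 9)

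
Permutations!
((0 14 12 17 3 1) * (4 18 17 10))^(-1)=((0 14 12 10 4 18 17 3 1))^(-1)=(0 1 3 17 18 4 10 12 14)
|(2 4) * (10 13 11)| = |(2 4)(10 13 11)| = 6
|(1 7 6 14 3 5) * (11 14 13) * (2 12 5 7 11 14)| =|(1 11 2 12 5)(3 7 6 13 14)| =5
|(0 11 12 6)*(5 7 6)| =6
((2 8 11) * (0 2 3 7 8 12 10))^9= ((0 2 12 10)(3 7 8 11))^9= (0 2 12 10)(3 7 8 11)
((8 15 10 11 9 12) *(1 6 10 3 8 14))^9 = (15)(1 10 9 14 6 11 12)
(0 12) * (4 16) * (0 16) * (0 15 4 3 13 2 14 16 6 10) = (0 12 6 10)(2 14 16 3 13)(4 15) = [12, 1, 14, 13, 15, 5, 10, 7, 8, 9, 0, 11, 6, 2, 16, 4, 3]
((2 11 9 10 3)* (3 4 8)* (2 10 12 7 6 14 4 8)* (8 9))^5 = (2 9 4 10 14 3 6 8 7 11 12)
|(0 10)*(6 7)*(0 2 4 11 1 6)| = 8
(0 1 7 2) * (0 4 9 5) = (0 1 7 2 4 9 5) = [1, 7, 4, 3, 9, 0, 6, 2, 8, 5]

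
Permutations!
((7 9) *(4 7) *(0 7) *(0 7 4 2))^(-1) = (0 2 9 7 4)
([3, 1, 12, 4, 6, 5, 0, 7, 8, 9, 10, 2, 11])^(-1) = [6, 1, 11, 0, 3, 5, 4, 7, 8, 9, 10, 12, 2]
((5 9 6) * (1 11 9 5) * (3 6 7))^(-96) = (11)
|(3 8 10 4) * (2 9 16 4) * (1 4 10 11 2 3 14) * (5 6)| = 42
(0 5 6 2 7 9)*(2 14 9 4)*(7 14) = (0 5 6 7 4 2 14 9) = [5, 1, 14, 3, 2, 6, 7, 4, 8, 0, 10, 11, 12, 13, 9]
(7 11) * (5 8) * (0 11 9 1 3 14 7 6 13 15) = [11, 3, 2, 14, 4, 8, 13, 9, 5, 1, 10, 6, 12, 15, 7, 0] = (0 11 6 13 15)(1 3 14 7 9)(5 8)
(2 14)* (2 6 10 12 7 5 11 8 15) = [0, 1, 14, 3, 4, 11, 10, 5, 15, 9, 12, 8, 7, 13, 6, 2] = (2 14 6 10 12 7 5 11 8 15)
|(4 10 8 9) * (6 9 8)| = 4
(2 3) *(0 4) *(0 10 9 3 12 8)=(0 4 10 9 3 2 12 8)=[4, 1, 12, 2, 10, 5, 6, 7, 0, 3, 9, 11, 8]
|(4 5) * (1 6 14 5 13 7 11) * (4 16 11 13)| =6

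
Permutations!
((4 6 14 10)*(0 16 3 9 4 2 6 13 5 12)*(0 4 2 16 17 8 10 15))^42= ((0 17 8 10 16 3 9 2 6 14 15)(4 13 5 12))^42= (0 14 2 3 10 17 15 6 9 16 8)(4 5)(12 13)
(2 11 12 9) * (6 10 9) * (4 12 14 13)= (2 11 14 13 4 12 6 10 9)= [0, 1, 11, 3, 12, 5, 10, 7, 8, 2, 9, 14, 6, 4, 13]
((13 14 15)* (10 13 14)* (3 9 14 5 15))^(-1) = (3 14 9)(5 15)(10 13)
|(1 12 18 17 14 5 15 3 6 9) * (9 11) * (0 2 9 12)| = |(0 2 9 1)(3 6 11 12 18 17 14 5 15)| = 36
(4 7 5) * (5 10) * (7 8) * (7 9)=(4 8 9 7 10 5)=[0, 1, 2, 3, 8, 4, 6, 10, 9, 7, 5]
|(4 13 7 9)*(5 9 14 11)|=|(4 13 7 14 11 5 9)|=7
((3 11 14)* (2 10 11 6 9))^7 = ((2 10 11 14 3 6 9))^7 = (14)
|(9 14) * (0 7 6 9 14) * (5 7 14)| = 6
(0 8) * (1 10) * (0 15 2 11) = (0 8 15 2 11)(1 10) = [8, 10, 11, 3, 4, 5, 6, 7, 15, 9, 1, 0, 12, 13, 14, 2]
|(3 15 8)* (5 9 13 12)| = |(3 15 8)(5 9 13 12)| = 12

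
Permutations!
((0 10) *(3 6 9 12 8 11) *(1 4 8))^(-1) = ((0 10)(1 4 8 11 3 6 9 12))^(-1) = (0 10)(1 12 9 6 3 11 8 4)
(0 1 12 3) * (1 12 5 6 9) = (0 12 3)(1 5 6 9) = [12, 5, 2, 0, 4, 6, 9, 7, 8, 1, 10, 11, 3]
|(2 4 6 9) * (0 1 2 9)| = |(9)(0 1 2 4 6)| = 5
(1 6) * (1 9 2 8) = [0, 6, 8, 3, 4, 5, 9, 7, 1, 2] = (1 6 9 2 8)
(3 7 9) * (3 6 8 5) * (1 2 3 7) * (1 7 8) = [0, 2, 3, 7, 4, 8, 1, 9, 5, 6] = (1 2 3 7 9 6)(5 8)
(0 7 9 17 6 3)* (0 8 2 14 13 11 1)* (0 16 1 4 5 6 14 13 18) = (0 7 9 17 14 18)(1 16)(2 13 11 4 5 6 3 8) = [7, 16, 13, 8, 5, 6, 3, 9, 2, 17, 10, 4, 12, 11, 18, 15, 1, 14, 0]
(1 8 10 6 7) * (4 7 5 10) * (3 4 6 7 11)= (1 8 6 5 10 7)(3 4 11)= [0, 8, 2, 4, 11, 10, 5, 1, 6, 9, 7, 3]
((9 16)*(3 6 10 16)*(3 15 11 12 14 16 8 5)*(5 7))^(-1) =((3 6 10 8 7 5)(9 15 11 12 14 16))^(-1) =(3 5 7 8 10 6)(9 16 14 12 11 15)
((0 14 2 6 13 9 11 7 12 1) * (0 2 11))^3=(0 7 2 9 11 1 13 14 12 6)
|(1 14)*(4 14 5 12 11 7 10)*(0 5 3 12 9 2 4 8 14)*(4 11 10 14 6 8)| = 12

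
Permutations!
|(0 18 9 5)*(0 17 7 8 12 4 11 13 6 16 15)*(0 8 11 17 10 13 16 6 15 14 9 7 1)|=16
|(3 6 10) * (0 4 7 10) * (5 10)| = 7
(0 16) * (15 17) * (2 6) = (0 16)(2 6)(15 17) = [16, 1, 6, 3, 4, 5, 2, 7, 8, 9, 10, 11, 12, 13, 14, 17, 0, 15]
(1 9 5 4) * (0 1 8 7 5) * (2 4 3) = (0 1 9)(2 4 8 7 5 3) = [1, 9, 4, 2, 8, 3, 6, 5, 7, 0]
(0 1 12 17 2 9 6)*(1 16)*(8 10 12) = (0 16 1 8 10 12 17 2 9 6) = [16, 8, 9, 3, 4, 5, 0, 7, 10, 6, 12, 11, 17, 13, 14, 15, 1, 2]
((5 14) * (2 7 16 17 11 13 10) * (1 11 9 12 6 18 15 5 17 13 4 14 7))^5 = (1 9 5 2 17 15 10 14 18 13 4 6 16 11 12 7)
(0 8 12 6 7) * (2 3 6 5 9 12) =(0 8 2 3 6 7)(5 9 12) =[8, 1, 3, 6, 4, 9, 7, 0, 2, 12, 10, 11, 5]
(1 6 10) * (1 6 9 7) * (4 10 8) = [0, 9, 2, 3, 10, 5, 8, 1, 4, 7, 6] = (1 9 7)(4 10 6 8)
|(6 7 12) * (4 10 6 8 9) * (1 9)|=8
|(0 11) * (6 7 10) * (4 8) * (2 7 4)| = |(0 11)(2 7 10 6 4 8)| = 6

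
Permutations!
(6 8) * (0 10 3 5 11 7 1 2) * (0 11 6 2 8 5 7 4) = (0 10 3 7 1 8 2 11 4)(5 6) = [10, 8, 11, 7, 0, 6, 5, 1, 2, 9, 3, 4]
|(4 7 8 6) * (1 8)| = 5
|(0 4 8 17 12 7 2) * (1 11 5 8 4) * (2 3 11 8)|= 10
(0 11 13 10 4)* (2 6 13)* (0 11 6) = (0 6 13 10 4 11 2) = [6, 1, 0, 3, 11, 5, 13, 7, 8, 9, 4, 2, 12, 10]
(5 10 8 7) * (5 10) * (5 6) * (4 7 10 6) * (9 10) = (4 7 6 5)(8 9 10) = [0, 1, 2, 3, 7, 4, 5, 6, 9, 10, 8]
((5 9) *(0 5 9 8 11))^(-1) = (0 11 8 5)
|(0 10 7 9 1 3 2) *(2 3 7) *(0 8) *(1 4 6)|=20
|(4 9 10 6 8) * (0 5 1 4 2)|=9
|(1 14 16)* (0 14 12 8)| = |(0 14 16 1 12 8)| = 6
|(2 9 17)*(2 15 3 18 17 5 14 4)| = |(2 9 5 14 4)(3 18 17 15)| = 20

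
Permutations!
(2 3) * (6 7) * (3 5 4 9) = (2 5 4 9 3)(6 7) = [0, 1, 5, 2, 9, 4, 7, 6, 8, 3]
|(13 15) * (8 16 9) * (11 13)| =|(8 16 9)(11 13 15)| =3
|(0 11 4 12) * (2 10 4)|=6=|(0 11 2 10 4 12)|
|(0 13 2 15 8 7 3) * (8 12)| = |(0 13 2 15 12 8 7 3)| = 8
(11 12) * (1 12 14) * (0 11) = (0 11 14 1 12) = [11, 12, 2, 3, 4, 5, 6, 7, 8, 9, 10, 14, 0, 13, 1]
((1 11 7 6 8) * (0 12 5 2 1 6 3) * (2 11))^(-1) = (0 3 7 11 5 12)(1 2)(6 8)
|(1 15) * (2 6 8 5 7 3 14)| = |(1 15)(2 6 8 5 7 3 14)| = 14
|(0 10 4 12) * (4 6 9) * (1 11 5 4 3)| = 10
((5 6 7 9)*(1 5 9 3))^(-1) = ((9)(1 5 6 7 3))^(-1) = (9)(1 3 7 6 5)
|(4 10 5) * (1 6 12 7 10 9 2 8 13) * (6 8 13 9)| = 30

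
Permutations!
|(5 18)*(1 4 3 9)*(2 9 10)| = |(1 4 3 10 2 9)(5 18)| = 6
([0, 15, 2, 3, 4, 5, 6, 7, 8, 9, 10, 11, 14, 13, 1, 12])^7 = (1 14 12 15)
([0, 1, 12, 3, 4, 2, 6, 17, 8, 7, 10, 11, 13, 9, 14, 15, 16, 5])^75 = [0, 1, 17, 3, 4, 7, 6, 13, 8, 12, 10, 11, 5, 2, 14, 15, 16, 9]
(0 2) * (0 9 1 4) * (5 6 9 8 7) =(0 2 8 7 5 6 9 1 4) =[2, 4, 8, 3, 0, 6, 9, 5, 7, 1]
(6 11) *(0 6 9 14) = [6, 1, 2, 3, 4, 5, 11, 7, 8, 14, 10, 9, 12, 13, 0] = (0 6 11 9 14)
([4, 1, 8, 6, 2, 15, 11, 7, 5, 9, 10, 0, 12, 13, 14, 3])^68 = (0 15 4 3 2 6 8 11 5)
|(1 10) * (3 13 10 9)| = |(1 9 3 13 10)| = 5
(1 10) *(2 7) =(1 10)(2 7) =[0, 10, 7, 3, 4, 5, 6, 2, 8, 9, 1]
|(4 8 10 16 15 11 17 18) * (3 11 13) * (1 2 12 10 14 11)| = 24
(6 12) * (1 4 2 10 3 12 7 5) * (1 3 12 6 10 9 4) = (2 9 4)(3 6 7 5)(10 12) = [0, 1, 9, 6, 2, 3, 7, 5, 8, 4, 12, 11, 10]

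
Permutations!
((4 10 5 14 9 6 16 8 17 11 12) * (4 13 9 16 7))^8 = (4 12 14 6 17 10 13 16 7 11 5 9 8)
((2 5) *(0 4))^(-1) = ((0 4)(2 5))^(-1) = (0 4)(2 5)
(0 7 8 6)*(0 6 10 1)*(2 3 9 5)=(0 7 8 10 1)(2 3 9 5)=[7, 0, 3, 9, 4, 2, 6, 8, 10, 5, 1]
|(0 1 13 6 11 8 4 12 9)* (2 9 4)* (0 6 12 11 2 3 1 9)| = 28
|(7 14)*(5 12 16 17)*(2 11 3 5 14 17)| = |(2 11 3 5 12 16)(7 17 14)| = 6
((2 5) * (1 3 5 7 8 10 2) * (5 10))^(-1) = ((1 3 10 2 7 8 5))^(-1) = (1 5 8 7 2 10 3)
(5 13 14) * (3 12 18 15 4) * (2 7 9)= (2 7 9)(3 12 18 15 4)(5 13 14)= [0, 1, 7, 12, 3, 13, 6, 9, 8, 2, 10, 11, 18, 14, 5, 4, 16, 17, 15]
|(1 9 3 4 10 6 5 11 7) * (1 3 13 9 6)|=|(1 6 5 11 7 3 4 10)(9 13)|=8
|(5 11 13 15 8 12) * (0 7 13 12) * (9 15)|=6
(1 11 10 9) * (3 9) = (1 11 10 3 9) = [0, 11, 2, 9, 4, 5, 6, 7, 8, 1, 3, 10]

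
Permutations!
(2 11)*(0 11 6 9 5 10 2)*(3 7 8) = (0 11)(2 6 9 5 10)(3 7 8) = [11, 1, 6, 7, 4, 10, 9, 8, 3, 5, 2, 0]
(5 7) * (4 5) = [0, 1, 2, 3, 5, 7, 6, 4] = (4 5 7)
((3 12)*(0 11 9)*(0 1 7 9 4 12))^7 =((0 11 4 12 3)(1 7 9))^7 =(0 4 3 11 12)(1 7 9)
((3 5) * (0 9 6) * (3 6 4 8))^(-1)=((0 9 4 8 3 5 6))^(-1)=(0 6 5 3 8 4 9)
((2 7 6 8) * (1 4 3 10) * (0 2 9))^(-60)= ((0 2 7 6 8 9)(1 4 3 10))^(-60)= (10)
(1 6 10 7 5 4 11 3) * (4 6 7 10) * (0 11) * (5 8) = (0 11 3 1 7 8 5 6 4) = [11, 7, 2, 1, 0, 6, 4, 8, 5, 9, 10, 3]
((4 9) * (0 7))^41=(0 7)(4 9)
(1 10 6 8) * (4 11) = (1 10 6 8)(4 11) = [0, 10, 2, 3, 11, 5, 8, 7, 1, 9, 6, 4]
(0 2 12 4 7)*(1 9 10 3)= (0 2 12 4 7)(1 9 10 3)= [2, 9, 12, 1, 7, 5, 6, 0, 8, 10, 3, 11, 4]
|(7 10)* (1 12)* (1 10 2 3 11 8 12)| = |(2 3 11 8 12 10 7)| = 7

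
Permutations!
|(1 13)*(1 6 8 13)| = 3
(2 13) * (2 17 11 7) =(2 13 17 11 7) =[0, 1, 13, 3, 4, 5, 6, 2, 8, 9, 10, 7, 12, 17, 14, 15, 16, 11]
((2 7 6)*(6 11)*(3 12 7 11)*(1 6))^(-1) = (1 11 2 6)(3 7 12)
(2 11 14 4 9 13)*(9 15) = (2 11 14 4 15 9 13) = [0, 1, 11, 3, 15, 5, 6, 7, 8, 13, 10, 14, 12, 2, 4, 9]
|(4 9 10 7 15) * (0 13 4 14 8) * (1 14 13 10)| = 10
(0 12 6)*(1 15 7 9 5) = (0 12 6)(1 15 7 9 5) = [12, 15, 2, 3, 4, 1, 0, 9, 8, 5, 10, 11, 6, 13, 14, 7]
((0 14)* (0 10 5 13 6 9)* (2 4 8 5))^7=((0 14 10 2 4 8 5 13 6 9))^7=(0 13 4 14 6 8 10 9 5 2)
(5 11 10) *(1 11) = (1 11 10 5) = [0, 11, 2, 3, 4, 1, 6, 7, 8, 9, 5, 10]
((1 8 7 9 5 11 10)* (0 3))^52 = (1 9 10 7 11 8 5)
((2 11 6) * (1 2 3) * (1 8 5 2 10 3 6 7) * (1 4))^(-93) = (1 11 8)(2 3 4)(5 10 7)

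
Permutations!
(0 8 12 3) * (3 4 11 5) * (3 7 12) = (0 8 3)(4 11 5 7 12) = [8, 1, 2, 0, 11, 7, 6, 12, 3, 9, 10, 5, 4]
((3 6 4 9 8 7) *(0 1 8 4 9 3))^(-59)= ((0 1 8 7)(3 6 9 4))^(-59)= (0 1 8 7)(3 6 9 4)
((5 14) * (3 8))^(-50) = (14)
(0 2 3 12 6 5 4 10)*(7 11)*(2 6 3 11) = (0 6 5 4 10)(2 11 7)(3 12) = [6, 1, 11, 12, 10, 4, 5, 2, 8, 9, 0, 7, 3]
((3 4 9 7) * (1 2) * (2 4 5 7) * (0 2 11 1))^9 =((0 2)(1 4 9 11)(3 5 7))^9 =(0 2)(1 4 9 11)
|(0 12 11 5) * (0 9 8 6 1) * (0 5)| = 15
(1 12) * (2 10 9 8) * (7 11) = [0, 12, 10, 3, 4, 5, 6, 11, 2, 8, 9, 7, 1] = (1 12)(2 10 9 8)(7 11)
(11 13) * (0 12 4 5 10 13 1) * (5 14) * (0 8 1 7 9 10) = (0 12 4 14 5)(1 8)(7 9 10 13 11) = [12, 8, 2, 3, 14, 0, 6, 9, 1, 10, 13, 7, 4, 11, 5]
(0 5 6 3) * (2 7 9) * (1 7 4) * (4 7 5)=(0 4 1 5 6 3)(2 7 9)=[4, 5, 7, 0, 1, 6, 3, 9, 8, 2]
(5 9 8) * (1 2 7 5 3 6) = (1 2 7 5 9 8 3 6) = [0, 2, 7, 6, 4, 9, 1, 5, 3, 8]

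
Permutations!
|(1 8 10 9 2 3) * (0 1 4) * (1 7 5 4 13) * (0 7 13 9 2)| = 24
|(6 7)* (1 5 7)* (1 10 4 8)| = 7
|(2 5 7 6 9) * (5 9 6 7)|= 2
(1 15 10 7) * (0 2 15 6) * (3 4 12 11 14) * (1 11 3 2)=(0 1 6)(2 15 10 7 11 14)(3 4 12)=[1, 6, 15, 4, 12, 5, 0, 11, 8, 9, 7, 14, 3, 13, 2, 10]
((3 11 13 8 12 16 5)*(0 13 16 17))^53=((0 13 8 12 17)(3 11 16 5))^53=(0 12 13 17 8)(3 11 16 5)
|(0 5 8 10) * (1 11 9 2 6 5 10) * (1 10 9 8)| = 9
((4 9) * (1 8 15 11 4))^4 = (1 4 15)(8 9 11)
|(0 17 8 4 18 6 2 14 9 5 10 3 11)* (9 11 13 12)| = |(0 17 8 4 18 6 2 14 11)(3 13 12 9 5 10)| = 18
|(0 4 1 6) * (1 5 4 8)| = |(0 8 1 6)(4 5)| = 4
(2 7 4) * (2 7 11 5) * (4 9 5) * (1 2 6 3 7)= (1 2 11 4)(3 7 9 5 6)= [0, 2, 11, 7, 1, 6, 3, 9, 8, 5, 10, 4]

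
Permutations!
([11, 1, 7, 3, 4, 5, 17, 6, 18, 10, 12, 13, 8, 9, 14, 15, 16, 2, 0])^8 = [0, 1, 2, 3, 4, 5, 6, 7, 8, 9, 10, 11, 12, 13, 14, 15, 16, 17, 18]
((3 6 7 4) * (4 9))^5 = ((3 6 7 9 4))^5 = (9)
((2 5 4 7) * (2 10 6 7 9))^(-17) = ((2 5 4 9)(6 7 10))^(-17) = (2 9 4 5)(6 7 10)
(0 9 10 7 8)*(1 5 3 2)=(0 9 10 7 8)(1 5 3 2)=[9, 5, 1, 2, 4, 3, 6, 8, 0, 10, 7]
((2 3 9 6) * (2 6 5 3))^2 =(3 5 9)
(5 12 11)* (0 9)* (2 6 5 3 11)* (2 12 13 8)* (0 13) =[9, 1, 6, 11, 4, 0, 5, 7, 2, 13, 10, 3, 12, 8] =(0 9 13 8 2 6 5)(3 11)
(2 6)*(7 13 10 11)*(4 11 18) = [0, 1, 6, 3, 11, 5, 2, 13, 8, 9, 18, 7, 12, 10, 14, 15, 16, 17, 4] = (2 6)(4 11 7 13 10 18)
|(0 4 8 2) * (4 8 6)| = 6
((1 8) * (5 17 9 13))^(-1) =((1 8)(5 17 9 13))^(-1) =(1 8)(5 13 9 17)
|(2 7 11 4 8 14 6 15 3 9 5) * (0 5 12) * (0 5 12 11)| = 40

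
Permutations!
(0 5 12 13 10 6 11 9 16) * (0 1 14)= (0 5 12 13 10 6 11 9 16 1 14)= [5, 14, 2, 3, 4, 12, 11, 7, 8, 16, 6, 9, 13, 10, 0, 15, 1]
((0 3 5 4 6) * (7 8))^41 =((0 3 5 4 6)(7 8))^41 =(0 3 5 4 6)(7 8)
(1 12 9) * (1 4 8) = [0, 12, 2, 3, 8, 5, 6, 7, 1, 4, 10, 11, 9] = (1 12 9 4 8)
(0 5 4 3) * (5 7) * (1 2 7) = (0 1 2 7 5 4 3) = [1, 2, 7, 0, 3, 4, 6, 5]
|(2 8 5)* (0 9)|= |(0 9)(2 8 5)|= 6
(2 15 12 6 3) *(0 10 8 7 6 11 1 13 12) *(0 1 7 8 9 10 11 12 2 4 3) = (0 11 7 6)(1 13 2 15)(3 4)(9 10) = [11, 13, 15, 4, 3, 5, 0, 6, 8, 10, 9, 7, 12, 2, 14, 1]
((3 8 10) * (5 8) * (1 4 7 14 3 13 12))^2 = ((1 4 7 14 3 5 8 10 13 12))^2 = (1 7 3 8 13)(4 14 5 10 12)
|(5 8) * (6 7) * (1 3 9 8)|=10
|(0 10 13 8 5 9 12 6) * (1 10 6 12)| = |(0 6)(1 10 13 8 5 9)| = 6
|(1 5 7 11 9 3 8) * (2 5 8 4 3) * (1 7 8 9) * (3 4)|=7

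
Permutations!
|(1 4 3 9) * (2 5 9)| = |(1 4 3 2 5 9)| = 6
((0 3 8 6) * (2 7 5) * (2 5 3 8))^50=((0 8 6)(2 7 3))^50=(0 6 8)(2 3 7)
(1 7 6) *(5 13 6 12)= (1 7 12 5 13 6)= [0, 7, 2, 3, 4, 13, 1, 12, 8, 9, 10, 11, 5, 6]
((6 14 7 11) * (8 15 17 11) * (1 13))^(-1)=(1 13)(6 11 17 15 8 7 14)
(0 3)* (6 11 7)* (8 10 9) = [3, 1, 2, 0, 4, 5, 11, 6, 10, 8, 9, 7] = (0 3)(6 11 7)(8 10 9)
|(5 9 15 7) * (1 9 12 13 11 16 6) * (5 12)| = 9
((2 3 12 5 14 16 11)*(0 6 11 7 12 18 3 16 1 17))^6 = ((0 6 11 2 16 7 12 5 14 1 17)(3 18))^6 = (18)(0 12 6 5 11 14 2 1 16 17 7)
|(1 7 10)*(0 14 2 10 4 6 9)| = |(0 14 2 10 1 7 4 6 9)| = 9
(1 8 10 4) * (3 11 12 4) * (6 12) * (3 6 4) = (1 8 10 6 12 3 11 4) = [0, 8, 2, 11, 1, 5, 12, 7, 10, 9, 6, 4, 3]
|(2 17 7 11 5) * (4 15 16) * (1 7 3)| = |(1 7 11 5 2 17 3)(4 15 16)| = 21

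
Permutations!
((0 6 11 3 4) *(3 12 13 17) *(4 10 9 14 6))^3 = (0 4)(3 14 12)(6 13 10)(9 11 17)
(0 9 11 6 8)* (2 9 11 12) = [11, 1, 9, 3, 4, 5, 8, 7, 0, 12, 10, 6, 2] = (0 11 6 8)(2 9 12)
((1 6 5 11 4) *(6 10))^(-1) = (1 4 11 5 6 10)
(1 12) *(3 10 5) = [0, 12, 2, 10, 4, 3, 6, 7, 8, 9, 5, 11, 1] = (1 12)(3 10 5)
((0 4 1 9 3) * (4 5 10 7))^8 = (10)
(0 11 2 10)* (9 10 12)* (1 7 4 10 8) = (0 11 2 12 9 8 1 7 4 10) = [11, 7, 12, 3, 10, 5, 6, 4, 1, 8, 0, 2, 9]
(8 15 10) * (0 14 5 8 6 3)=[14, 1, 2, 0, 4, 8, 3, 7, 15, 9, 6, 11, 12, 13, 5, 10]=(0 14 5 8 15 10 6 3)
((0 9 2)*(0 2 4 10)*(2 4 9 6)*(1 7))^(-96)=(0 10 4 2 6)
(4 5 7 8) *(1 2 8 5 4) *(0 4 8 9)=(0 4 8 1 2 9)(5 7)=[4, 2, 9, 3, 8, 7, 6, 5, 1, 0]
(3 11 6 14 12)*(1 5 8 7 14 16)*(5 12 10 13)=(1 12 3 11 6 16)(5 8 7 14 10 13)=[0, 12, 2, 11, 4, 8, 16, 14, 7, 9, 13, 6, 3, 5, 10, 15, 1]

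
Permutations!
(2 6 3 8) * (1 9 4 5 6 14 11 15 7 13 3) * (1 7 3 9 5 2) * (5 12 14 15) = (1 12 14 11 5 6 7 13 9 4 2 15 3 8) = [0, 12, 15, 8, 2, 6, 7, 13, 1, 4, 10, 5, 14, 9, 11, 3]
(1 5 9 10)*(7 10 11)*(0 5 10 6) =(0 5 9 11 7 6)(1 10) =[5, 10, 2, 3, 4, 9, 0, 6, 8, 11, 1, 7]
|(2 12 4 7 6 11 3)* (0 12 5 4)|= 14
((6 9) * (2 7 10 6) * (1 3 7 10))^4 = (10)(1 3 7)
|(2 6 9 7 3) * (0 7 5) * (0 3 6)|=7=|(0 7 6 9 5 3 2)|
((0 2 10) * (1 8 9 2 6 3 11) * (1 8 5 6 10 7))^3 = (0 10)(1 3 9)(2 5 11)(6 8 7)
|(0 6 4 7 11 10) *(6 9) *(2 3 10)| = |(0 9 6 4 7 11 2 3 10)| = 9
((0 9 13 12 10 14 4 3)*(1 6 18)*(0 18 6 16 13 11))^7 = (0 9 11)(1 3 14 12 16 18 4 10 13)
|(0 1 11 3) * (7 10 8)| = |(0 1 11 3)(7 10 8)| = 12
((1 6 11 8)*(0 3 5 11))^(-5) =(0 5 8 6 3 11 1)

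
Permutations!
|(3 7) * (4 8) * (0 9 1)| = 6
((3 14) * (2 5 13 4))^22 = (14)(2 13)(4 5)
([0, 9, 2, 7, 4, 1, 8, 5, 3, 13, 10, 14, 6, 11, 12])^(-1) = (1 5 7 3 8 6 12 14 11 13 9)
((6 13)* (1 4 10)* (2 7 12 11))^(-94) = (13)(1 10 4)(2 12)(7 11)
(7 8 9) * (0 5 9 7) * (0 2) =(0 5 9 2)(7 8) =[5, 1, 0, 3, 4, 9, 6, 8, 7, 2]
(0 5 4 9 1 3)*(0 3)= (0 5 4 9 1)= [5, 0, 2, 3, 9, 4, 6, 7, 8, 1]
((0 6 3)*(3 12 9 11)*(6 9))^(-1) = (0 3 11 9)(6 12)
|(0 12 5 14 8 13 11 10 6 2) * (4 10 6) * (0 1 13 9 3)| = 70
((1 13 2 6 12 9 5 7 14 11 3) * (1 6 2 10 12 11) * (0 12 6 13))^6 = (0 1 14 7 5 9 12)(3 13 10 6 11)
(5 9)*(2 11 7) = (2 11 7)(5 9) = [0, 1, 11, 3, 4, 9, 6, 2, 8, 5, 10, 7]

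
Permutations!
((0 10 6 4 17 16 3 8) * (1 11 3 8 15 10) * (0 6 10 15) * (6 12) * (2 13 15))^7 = ((0 1 11 3)(2 13 15)(4 17 16 8 12 6))^7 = (0 3 11 1)(2 13 15)(4 17 16 8 12 6)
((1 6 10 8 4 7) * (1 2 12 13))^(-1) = (1 13 12 2 7 4 8 10 6)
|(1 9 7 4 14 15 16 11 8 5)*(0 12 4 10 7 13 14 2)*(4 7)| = 18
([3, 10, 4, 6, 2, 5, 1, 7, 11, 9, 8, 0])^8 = [3, 10, 2, 6, 4, 5, 1, 7, 11, 9, 8, 0]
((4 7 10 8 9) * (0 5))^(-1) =(0 5)(4 9 8 10 7)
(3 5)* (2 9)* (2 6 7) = (2 9 6 7)(3 5) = [0, 1, 9, 5, 4, 3, 7, 2, 8, 6]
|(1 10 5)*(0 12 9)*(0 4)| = 12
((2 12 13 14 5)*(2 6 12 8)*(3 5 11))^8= (3 5 6 12 13 14 11)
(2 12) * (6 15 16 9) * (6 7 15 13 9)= (2 12)(6 13 9 7 15 16)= [0, 1, 12, 3, 4, 5, 13, 15, 8, 7, 10, 11, 2, 9, 14, 16, 6]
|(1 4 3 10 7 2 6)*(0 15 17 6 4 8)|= 30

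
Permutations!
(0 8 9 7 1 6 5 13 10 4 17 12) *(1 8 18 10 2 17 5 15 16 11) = (0 18 10 4 5 13 2 17 12)(1 6 15 16 11)(7 8 9) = [18, 6, 17, 3, 5, 13, 15, 8, 9, 7, 4, 1, 0, 2, 14, 16, 11, 12, 10]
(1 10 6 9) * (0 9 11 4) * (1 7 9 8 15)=(0 8 15 1 10 6 11 4)(7 9)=[8, 10, 2, 3, 0, 5, 11, 9, 15, 7, 6, 4, 12, 13, 14, 1]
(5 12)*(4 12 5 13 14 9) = (4 12 13 14 9) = [0, 1, 2, 3, 12, 5, 6, 7, 8, 4, 10, 11, 13, 14, 9]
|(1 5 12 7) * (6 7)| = |(1 5 12 6 7)| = 5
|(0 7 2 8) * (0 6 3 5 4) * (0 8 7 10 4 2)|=|(0 10 4 8 6 3 5 2 7)|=9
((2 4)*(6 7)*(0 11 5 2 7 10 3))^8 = ((0 11 5 2 4 7 6 10 3))^8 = (0 3 10 6 7 4 2 5 11)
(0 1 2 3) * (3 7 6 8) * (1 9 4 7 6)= (0 9 4 7 1 2 6 8 3)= [9, 2, 6, 0, 7, 5, 8, 1, 3, 4]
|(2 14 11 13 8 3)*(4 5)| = |(2 14 11 13 8 3)(4 5)| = 6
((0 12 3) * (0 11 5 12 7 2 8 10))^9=(0 10 8 2 7)(3 11 5 12)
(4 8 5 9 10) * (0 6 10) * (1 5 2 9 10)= (0 6 1 5 10 4 8 2 9)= [6, 5, 9, 3, 8, 10, 1, 7, 2, 0, 4]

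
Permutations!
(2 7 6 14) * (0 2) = (0 2 7 6 14) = [2, 1, 7, 3, 4, 5, 14, 6, 8, 9, 10, 11, 12, 13, 0]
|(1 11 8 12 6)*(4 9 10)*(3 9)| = 20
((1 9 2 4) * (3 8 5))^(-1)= (1 4 2 9)(3 5 8)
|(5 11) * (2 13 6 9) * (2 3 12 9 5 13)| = 12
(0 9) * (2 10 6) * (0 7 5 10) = (0 9 7 5 10 6 2) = [9, 1, 0, 3, 4, 10, 2, 5, 8, 7, 6]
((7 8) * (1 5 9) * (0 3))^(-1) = (0 3)(1 9 5)(7 8)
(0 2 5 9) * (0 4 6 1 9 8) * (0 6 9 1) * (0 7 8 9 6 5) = (0 2)(4 6 7 8 5 9) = [2, 1, 0, 3, 6, 9, 7, 8, 5, 4]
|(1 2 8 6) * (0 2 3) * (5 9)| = |(0 2 8 6 1 3)(5 9)| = 6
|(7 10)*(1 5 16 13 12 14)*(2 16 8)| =|(1 5 8 2 16 13 12 14)(7 10)| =8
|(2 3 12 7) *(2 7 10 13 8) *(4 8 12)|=|(2 3 4 8)(10 13 12)|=12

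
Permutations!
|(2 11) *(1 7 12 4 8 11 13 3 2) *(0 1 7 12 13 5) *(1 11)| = 28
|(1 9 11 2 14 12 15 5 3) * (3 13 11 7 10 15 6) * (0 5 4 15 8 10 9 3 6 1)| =18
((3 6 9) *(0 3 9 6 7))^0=((9)(0 3 7))^0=(9)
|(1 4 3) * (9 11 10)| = 3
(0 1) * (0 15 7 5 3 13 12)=(0 1 15 7 5 3 13 12)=[1, 15, 2, 13, 4, 3, 6, 5, 8, 9, 10, 11, 0, 12, 14, 7]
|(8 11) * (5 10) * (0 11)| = |(0 11 8)(5 10)| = 6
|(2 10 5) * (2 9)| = |(2 10 5 9)| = 4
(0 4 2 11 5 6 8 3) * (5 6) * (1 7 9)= [4, 7, 11, 0, 2, 5, 8, 9, 3, 1, 10, 6]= (0 4 2 11 6 8 3)(1 7 9)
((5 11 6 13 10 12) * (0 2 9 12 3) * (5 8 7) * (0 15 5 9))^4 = ((0 2)(3 15 5 11 6 13 10)(7 9 12 8))^4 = (3 6 15 13 5 10 11)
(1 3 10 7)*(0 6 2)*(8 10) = (0 6 2)(1 3 8 10 7) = [6, 3, 0, 8, 4, 5, 2, 1, 10, 9, 7]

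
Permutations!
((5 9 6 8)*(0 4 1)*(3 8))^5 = (9)(0 1 4)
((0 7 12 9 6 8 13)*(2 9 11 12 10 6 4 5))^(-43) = ((0 7 10 6 8 13)(2 9 4 5)(11 12))^(-43) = (0 13 8 6 10 7)(2 9 4 5)(11 12)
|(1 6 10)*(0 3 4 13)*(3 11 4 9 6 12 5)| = 28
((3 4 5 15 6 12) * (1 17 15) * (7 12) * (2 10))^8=(1 5 4 3 12 7 6 15 17)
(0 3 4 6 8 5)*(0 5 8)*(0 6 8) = (0 3 4 8) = [3, 1, 2, 4, 8, 5, 6, 7, 0]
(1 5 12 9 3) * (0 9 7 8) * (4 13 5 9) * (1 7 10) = (0 4 13 5 12 10 1 9 3 7 8) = [4, 9, 2, 7, 13, 12, 6, 8, 0, 3, 1, 11, 10, 5]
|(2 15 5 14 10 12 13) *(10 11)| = 8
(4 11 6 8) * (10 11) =(4 10 11 6 8) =[0, 1, 2, 3, 10, 5, 8, 7, 4, 9, 11, 6]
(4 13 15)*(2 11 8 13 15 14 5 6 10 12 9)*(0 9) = (0 9 2 11 8 13 14 5 6 10 12)(4 15) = [9, 1, 11, 3, 15, 6, 10, 7, 13, 2, 12, 8, 0, 14, 5, 4]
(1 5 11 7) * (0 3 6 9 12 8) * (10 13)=[3, 5, 2, 6, 4, 11, 9, 1, 0, 12, 13, 7, 8, 10]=(0 3 6 9 12 8)(1 5 11 7)(10 13)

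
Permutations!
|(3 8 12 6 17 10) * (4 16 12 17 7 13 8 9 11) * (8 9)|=8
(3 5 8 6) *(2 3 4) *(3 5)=(2 5 8 6 4)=[0, 1, 5, 3, 2, 8, 4, 7, 6]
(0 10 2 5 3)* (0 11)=(0 10 2 5 3 11)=[10, 1, 5, 11, 4, 3, 6, 7, 8, 9, 2, 0]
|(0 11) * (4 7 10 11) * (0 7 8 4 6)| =6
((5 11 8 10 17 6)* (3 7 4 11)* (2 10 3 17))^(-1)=((2 10)(3 7 4 11 8)(5 17 6))^(-1)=(2 10)(3 8 11 4 7)(5 6 17)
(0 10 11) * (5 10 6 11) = (0 6 11)(5 10) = [6, 1, 2, 3, 4, 10, 11, 7, 8, 9, 5, 0]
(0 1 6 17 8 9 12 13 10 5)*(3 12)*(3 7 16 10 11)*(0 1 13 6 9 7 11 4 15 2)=(0 13 4 15 2)(1 9 11 3 12 6 17 8 7 16 10 5)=[13, 9, 0, 12, 15, 1, 17, 16, 7, 11, 5, 3, 6, 4, 14, 2, 10, 8]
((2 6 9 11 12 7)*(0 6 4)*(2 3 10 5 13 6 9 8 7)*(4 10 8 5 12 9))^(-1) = (0 4)(2 12 10)(3 7 8)(5 6 13)(9 11)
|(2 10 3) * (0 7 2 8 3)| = 4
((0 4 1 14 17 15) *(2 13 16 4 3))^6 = ((0 3 2 13 16 4 1 14 17 15))^6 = (0 1 2 17 16)(3 14 13 15 4)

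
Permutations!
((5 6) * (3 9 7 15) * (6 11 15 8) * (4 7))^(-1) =(3 15 11 5 6 8 7 4 9) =((3 9 4 7 8 6 5 11 15))^(-1)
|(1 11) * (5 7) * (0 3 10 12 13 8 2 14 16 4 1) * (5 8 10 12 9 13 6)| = 39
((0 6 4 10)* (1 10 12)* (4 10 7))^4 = (12)(0 6 10)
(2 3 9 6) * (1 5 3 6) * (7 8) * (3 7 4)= [0, 5, 6, 9, 3, 7, 2, 8, 4, 1]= (1 5 7 8 4 3 9)(2 6)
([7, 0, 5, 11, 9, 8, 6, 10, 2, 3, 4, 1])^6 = (0 11 9 10)(1 3 4 7)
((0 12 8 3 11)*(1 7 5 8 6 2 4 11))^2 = ((0 12 6 2 4 11)(1 7 5 8 3))^2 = (0 6 4)(1 5 3 7 8)(2 11 12)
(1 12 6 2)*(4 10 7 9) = (1 12 6 2)(4 10 7 9) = [0, 12, 1, 3, 10, 5, 2, 9, 8, 4, 7, 11, 6]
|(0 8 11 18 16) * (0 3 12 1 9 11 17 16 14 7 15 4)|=14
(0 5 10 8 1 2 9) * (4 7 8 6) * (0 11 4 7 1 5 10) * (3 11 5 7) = [10, 2, 9, 11, 1, 0, 3, 8, 7, 5, 6, 4] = (0 10 6 3 11 4 1 2 9 5)(7 8)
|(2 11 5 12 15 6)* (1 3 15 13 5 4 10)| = |(1 3 15 6 2 11 4 10)(5 12 13)| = 24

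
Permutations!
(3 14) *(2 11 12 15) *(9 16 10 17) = (2 11 12 15)(3 14)(9 16 10 17) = [0, 1, 11, 14, 4, 5, 6, 7, 8, 16, 17, 12, 15, 13, 3, 2, 10, 9]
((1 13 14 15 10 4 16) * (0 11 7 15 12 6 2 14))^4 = ((0 11 7 15 10 4 16 1 13)(2 14 12 6))^4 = (0 10 13 15 1 7 16 11 4)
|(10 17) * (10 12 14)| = |(10 17 12 14)| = 4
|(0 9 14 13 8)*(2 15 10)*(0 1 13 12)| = 12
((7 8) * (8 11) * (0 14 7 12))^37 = ((0 14 7 11 8 12))^37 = (0 14 7 11 8 12)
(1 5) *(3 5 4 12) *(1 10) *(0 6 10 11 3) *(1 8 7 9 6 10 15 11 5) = (0 10 8 7 9 6 15 11 3 1 4 12) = [10, 4, 2, 1, 12, 5, 15, 9, 7, 6, 8, 3, 0, 13, 14, 11]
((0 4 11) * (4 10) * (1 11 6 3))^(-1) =(0 11 1 3 6 4 10)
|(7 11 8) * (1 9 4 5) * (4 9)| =3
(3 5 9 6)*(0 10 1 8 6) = (0 10 1 8 6 3 5 9) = [10, 8, 2, 5, 4, 9, 3, 7, 6, 0, 1]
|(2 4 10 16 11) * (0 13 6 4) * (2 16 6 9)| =|(0 13 9 2)(4 10 6)(11 16)| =12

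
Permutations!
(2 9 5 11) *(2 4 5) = (2 9)(4 5 11) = [0, 1, 9, 3, 5, 11, 6, 7, 8, 2, 10, 4]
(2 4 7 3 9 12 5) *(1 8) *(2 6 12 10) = (1 8)(2 4 7 3 9 10)(5 6 12) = [0, 8, 4, 9, 7, 6, 12, 3, 1, 10, 2, 11, 5]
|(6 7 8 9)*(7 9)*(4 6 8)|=|(4 6 9 8 7)|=5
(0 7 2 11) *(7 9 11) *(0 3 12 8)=[9, 1, 7, 12, 4, 5, 6, 2, 0, 11, 10, 3, 8]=(0 9 11 3 12 8)(2 7)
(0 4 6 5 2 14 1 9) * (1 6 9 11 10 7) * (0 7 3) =(0 4 9 7 1 11 10 3)(2 14 6 5) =[4, 11, 14, 0, 9, 2, 5, 1, 8, 7, 3, 10, 12, 13, 6]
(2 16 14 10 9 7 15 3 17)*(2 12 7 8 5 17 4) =(2 16 14 10 9 8 5 17 12 7 15 3 4) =[0, 1, 16, 4, 2, 17, 6, 15, 5, 8, 9, 11, 7, 13, 10, 3, 14, 12]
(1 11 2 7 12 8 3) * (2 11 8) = (1 8 3)(2 7 12) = [0, 8, 7, 1, 4, 5, 6, 12, 3, 9, 10, 11, 2]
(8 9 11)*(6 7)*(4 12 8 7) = (4 12 8 9 11 7 6) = [0, 1, 2, 3, 12, 5, 4, 6, 9, 11, 10, 7, 8]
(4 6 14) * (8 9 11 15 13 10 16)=(4 6 14)(8 9 11 15 13 10 16)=[0, 1, 2, 3, 6, 5, 14, 7, 9, 11, 16, 15, 12, 10, 4, 13, 8]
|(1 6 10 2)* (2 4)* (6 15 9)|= 7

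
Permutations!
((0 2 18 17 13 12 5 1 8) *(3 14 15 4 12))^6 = ((0 2 18 17 13 3 14 15 4 12 5 1 8))^6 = (0 14 8 3 1 13 5 17 12 18 4 2 15)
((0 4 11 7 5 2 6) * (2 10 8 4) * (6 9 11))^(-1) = ((0 2 9 11 7 5 10 8 4 6))^(-1) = (0 6 4 8 10 5 7 11 9 2)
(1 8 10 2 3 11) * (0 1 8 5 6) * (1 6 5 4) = (0 6)(1 4)(2 3 11 8 10) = [6, 4, 3, 11, 1, 5, 0, 7, 10, 9, 2, 8]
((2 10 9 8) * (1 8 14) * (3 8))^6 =(1 14 9 10 2 8 3)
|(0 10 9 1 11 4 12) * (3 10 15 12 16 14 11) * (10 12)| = |(0 15 10 9 1 3 12)(4 16 14 11)| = 28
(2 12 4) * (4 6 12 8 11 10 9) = (2 8 11 10 9 4)(6 12) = [0, 1, 8, 3, 2, 5, 12, 7, 11, 4, 9, 10, 6]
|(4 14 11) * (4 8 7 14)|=4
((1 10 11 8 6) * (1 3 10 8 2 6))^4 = (2 11 10 3 6)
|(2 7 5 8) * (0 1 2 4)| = |(0 1 2 7 5 8 4)| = 7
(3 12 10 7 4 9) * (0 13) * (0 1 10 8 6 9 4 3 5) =(0 13 1 10 7 3 12 8 6 9 5) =[13, 10, 2, 12, 4, 0, 9, 3, 6, 5, 7, 11, 8, 1]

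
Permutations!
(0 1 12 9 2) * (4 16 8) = (0 1 12 9 2)(4 16 8) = [1, 12, 0, 3, 16, 5, 6, 7, 4, 2, 10, 11, 9, 13, 14, 15, 8]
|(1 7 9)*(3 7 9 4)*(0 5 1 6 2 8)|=|(0 5 1 9 6 2 8)(3 7 4)|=21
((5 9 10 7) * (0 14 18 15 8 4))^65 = (0 4 8 15 18 14)(5 9 10 7)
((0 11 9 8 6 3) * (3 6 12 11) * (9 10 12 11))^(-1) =(0 3)(8 9 12 10 11)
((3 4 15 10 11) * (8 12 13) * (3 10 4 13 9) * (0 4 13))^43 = (0 13 9 4 8 3 15 12)(10 11)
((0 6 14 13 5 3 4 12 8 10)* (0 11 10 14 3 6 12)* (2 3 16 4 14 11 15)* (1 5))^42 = (0 6 13 2 11)(1 3 10 12 16)(4 5 14 15 8)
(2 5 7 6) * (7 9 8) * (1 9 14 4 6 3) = (1 9 8 7 3)(2 5 14 4 6) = [0, 9, 5, 1, 6, 14, 2, 3, 7, 8, 10, 11, 12, 13, 4]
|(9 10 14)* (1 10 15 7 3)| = 7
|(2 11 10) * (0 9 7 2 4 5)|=8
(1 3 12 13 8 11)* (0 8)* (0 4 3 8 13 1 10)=(0 13 4 3 12 1 8 11 10)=[13, 8, 2, 12, 3, 5, 6, 7, 11, 9, 0, 10, 1, 4]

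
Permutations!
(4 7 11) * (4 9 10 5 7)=(5 7 11 9 10)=[0, 1, 2, 3, 4, 7, 6, 11, 8, 10, 5, 9]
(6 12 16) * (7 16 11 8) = (6 12 11 8 7 16) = [0, 1, 2, 3, 4, 5, 12, 16, 7, 9, 10, 8, 11, 13, 14, 15, 6]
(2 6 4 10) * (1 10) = (1 10 2 6 4) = [0, 10, 6, 3, 1, 5, 4, 7, 8, 9, 2]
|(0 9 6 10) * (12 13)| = 4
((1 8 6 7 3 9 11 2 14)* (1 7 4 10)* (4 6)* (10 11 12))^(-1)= ((1 8 4 11 2 14 7 3 9 12 10))^(-1)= (1 10 12 9 3 7 14 2 11 4 8)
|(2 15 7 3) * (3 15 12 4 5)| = 10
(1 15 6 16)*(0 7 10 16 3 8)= (0 7 10 16 1 15 6 3 8)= [7, 15, 2, 8, 4, 5, 3, 10, 0, 9, 16, 11, 12, 13, 14, 6, 1]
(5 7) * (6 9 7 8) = (5 8 6 9 7) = [0, 1, 2, 3, 4, 8, 9, 5, 6, 7]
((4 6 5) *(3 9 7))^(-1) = ((3 9 7)(4 6 5))^(-1) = (3 7 9)(4 5 6)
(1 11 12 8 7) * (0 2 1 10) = [2, 11, 1, 3, 4, 5, 6, 10, 7, 9, 0, 12, 8] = (0 2 1 11 12 8 7 10)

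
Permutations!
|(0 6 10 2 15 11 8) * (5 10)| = 8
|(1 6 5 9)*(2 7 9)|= |(1 6 5 2 7 9)|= 6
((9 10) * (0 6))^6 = ((0 6)(9 10))^6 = (10)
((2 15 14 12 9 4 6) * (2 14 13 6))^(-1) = ((2 15 13 6 14 12 9 4))^(-1) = (2 4 9 12 14 6 13 15)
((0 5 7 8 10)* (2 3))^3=(0 8 5 10 7)(2 3)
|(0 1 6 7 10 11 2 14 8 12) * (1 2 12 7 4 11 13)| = |(0 2 14 8 7 10 13 1 6 4 11 12)| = 12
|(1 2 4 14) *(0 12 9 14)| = 7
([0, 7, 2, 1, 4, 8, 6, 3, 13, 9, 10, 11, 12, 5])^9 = (13)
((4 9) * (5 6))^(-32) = ((4 9)(5 6))^(-32) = (9)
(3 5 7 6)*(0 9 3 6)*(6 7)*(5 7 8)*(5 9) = (0 5 6 8 9 3 7) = [5, 1, 2, 7, 4, 6, 8, 0, 9, 3]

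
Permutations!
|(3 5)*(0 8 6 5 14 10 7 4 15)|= 10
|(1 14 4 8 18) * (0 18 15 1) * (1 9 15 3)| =10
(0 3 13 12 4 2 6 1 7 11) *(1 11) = (0 3 13 12 4 2 6 11)(1 7) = [3, 7, 6, 13, 2, 5, 11, 1, 8, 9, 10, 0, 4, 12]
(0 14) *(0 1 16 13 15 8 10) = (0 14 1 16 13 15 8 10) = [14, 16, 2, 3, 4, 5, 6, 7, 10, 9, 0, 11, 12, 15, 1, 8, 13]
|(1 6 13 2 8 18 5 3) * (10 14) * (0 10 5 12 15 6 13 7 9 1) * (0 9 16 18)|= 30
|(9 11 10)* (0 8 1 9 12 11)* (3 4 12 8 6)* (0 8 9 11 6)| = 20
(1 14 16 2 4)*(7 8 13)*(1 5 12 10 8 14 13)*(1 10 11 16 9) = (1 13 7 14 9)(2 4 5 12 11 16)(8 10) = [0, 13, 4, 3, 5, 12, 6, 14, 10, 1, 8, 16, 11, 7, 9, 15, 2]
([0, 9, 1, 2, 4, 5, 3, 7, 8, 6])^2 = [0, 6, 9, 1, 4, 5, 2, 7, 8, 3]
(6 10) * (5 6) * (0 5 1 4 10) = (0 5 6)(1 4 10) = [5, 4, 2, 3, 10, 6, 0, 7, 8, 9, 1]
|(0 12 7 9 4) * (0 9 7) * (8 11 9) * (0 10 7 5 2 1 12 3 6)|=|(0 3 6)(1 12 10 7 5 2)(4 8 11 9)|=12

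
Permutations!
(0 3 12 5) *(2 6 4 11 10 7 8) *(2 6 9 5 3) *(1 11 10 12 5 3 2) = (0 1 11 12 2 9 3 5)(4 10 7 8 6) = [1, 11, 9, 5, 10, 0, 4, 8, 6, 3, 7, 12, 2]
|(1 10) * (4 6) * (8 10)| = 6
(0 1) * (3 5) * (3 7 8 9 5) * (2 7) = (0 1)(2 7 8 9 5) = [1, 0, 7, 3, 4, 2, 6, 8, 9, 5]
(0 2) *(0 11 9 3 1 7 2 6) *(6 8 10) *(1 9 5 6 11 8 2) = (0 2 8 10 11 5 6)(1 7)(3 9) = [2, 7, 8, 9, 4, 6, 0, 1, 10, 3, 11, 5]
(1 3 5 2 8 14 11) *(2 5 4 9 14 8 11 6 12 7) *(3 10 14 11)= [0, 10, 3, 4, 9, 5, 12, 2, 8, 11, 14, 1, 7, 13, 6]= (1 10 14 6 12 7 2 3 4 9 11)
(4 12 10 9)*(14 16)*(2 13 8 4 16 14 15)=(2 13 8 4 12 10 9 16 15)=[0, 1, 13, 3, 12, 5, 6, 7, 4, 16, 9, 11, 10, 8, 14, 2, 15]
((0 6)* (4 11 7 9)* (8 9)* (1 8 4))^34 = ((0 6)(1 8 9)(4 11 7))^34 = (1 8 9)(4 11 7)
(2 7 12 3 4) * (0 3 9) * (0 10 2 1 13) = (0 3 4 1 13)(2 7 12 9 10) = [3, 13, 7, 4, 1, 5, 6, 12, 8, 10, 2, 11, 9, 0]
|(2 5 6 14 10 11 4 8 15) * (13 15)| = |(2 5 6 14 10 11 4 8 13 15)| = 10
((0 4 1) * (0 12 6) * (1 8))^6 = ((0 4 8 1 12 6))^6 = (12)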